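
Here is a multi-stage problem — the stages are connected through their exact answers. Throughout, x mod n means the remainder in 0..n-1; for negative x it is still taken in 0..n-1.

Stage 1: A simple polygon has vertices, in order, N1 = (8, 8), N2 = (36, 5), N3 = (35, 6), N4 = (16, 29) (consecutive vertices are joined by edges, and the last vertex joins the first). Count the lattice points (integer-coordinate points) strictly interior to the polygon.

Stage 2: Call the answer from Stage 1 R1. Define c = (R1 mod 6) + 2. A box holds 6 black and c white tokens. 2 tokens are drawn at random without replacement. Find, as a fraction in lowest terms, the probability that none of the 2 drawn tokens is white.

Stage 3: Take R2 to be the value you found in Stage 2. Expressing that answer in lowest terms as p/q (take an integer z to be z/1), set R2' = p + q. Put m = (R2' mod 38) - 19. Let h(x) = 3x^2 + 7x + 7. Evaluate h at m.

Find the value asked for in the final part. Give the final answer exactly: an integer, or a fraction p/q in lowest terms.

Stage 1: cross terms: (8*5 - 36*8)=-248, (36*6 - 35*5)=41, (35*29 - 16*6)=919, (16*8 - 8*29)=-104; twice the area = |608| = 608; area = 304; boundary points = 1 + 1 + 1 + 1 = 4; strictly interior points = area - boundary/2 + 1 = 303; answer 303
Stage 2: R1 = 303; c = 5; total draws C(11,2) = 55; favorable C(6,2) = 15; P = 3/11; answer 3/11
Stage 3: R2 = 3/11; threaded value p + q = 14; m = -5; 3*(-5)^2 + 7*(-5)^1 + 7 = (75) + (-35) + (7) = 47; answer 47

47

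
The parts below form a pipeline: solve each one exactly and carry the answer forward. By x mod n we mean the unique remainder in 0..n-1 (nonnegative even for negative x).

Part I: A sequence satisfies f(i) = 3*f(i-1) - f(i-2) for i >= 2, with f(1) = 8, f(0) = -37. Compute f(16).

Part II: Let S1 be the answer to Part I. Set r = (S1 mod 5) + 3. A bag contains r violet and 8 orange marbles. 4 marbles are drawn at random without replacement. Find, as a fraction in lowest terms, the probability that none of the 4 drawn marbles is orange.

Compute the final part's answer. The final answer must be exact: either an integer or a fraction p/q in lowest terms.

1/143

Part I: f(2) = 3*(8) - 1*(-37) = 61; iterating: f(2)=61, f(3)=175, f(4)=464, f(5)=1217, f(6)=3187, f(7)=8344, f(8)=21845, f(9)=57191, f(10)=149728, f(11)=391993, f(12)=1026251, f(13)=2686760, f(14)=7034029, f(15)=18415327, f(16)=48211952; answer 48211952
Part II: S1 = 48211952; r = 5; total draws C(13,4) = 715; favorable C(5,4) = 5; P = 1/143; answer 1/143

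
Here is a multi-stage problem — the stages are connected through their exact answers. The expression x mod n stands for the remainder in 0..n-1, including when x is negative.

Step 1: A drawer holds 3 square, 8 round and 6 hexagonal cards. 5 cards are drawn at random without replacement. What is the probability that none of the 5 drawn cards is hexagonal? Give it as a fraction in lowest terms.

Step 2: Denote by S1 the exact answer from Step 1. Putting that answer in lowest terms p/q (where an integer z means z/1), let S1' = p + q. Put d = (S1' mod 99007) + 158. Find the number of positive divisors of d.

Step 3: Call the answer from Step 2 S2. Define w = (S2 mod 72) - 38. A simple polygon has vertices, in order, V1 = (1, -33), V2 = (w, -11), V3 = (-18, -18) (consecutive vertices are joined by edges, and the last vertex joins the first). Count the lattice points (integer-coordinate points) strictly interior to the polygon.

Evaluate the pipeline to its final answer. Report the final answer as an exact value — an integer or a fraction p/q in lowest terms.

Step 1: total draws C(17,5) = 6188; favorable C(11,5) = 462; P = 33/442; answer 33/442
Step 2: S1 = 33/442; threaded value p + q = 475; d = 633; 633 = 3 * 211; number of divisors = (1+1) * (1+1) = 4; answer 4
Step 3: S2 = 4; w = -34; cross terms: (1*-11 - -34*-33)=-1133, (-34*-18 - -18*-11)=414, (-18*-33 - 1*-18)=612; twice the area = |-107| = 107; area = 107/2; boundary points = 1 + 1 + 1 = 3; strictly interior points = area - boundary/2 + 1 = 53; answer 53

53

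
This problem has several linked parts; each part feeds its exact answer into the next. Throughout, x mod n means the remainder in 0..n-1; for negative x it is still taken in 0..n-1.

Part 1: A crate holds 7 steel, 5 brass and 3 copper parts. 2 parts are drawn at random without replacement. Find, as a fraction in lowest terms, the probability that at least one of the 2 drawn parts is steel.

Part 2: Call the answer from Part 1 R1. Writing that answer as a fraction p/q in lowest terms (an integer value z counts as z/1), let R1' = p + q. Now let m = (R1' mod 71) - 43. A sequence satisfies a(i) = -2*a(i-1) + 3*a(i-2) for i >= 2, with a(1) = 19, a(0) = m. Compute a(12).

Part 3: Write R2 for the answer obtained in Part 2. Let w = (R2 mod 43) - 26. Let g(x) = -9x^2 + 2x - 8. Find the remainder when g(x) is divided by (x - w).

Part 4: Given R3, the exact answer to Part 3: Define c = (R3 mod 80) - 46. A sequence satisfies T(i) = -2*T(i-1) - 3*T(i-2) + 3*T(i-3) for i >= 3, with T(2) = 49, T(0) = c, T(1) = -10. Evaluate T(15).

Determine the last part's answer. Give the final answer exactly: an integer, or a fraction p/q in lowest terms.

Part 1: total draws C(15,2) = 105; complement C(8,2) = 28; favorable 105 - 28 = 77; P = 11/15; answer 11/15
Part 2: R1 = 11/15; threaded value p + q = 26; m = -17; a(2) = -2*(19) + 3*(-17) = -89; iterating: a(2)=-89, a(3)=235, a(4)=-737, a(5)=2179, a(6)=-6569, a(7)=19675, a(8)=-59057, a(9)=177139, a(10)=-531449, a(11)=1594315, a(12)=-4782977; answer -4782977
Part 3: R2 = -4782977; w = 16; remainder = value at the root: -9*(16)^2 + 2*(16)^1 - 8 = (-2304) + (32) + (-8) = -2280; answer -2280
Part 4: R3 = -2280; c = -6; T(3) = -2*(49) - 3*(-10) + 3*(-6) = -86; iterating: T(3)=-86, T(4)=-5, T(5)=415, T(6)=-1073, T(7)=886, T(8)=2692, T(9)=-11261, T(10)=17104, T(11)=7651, T(12)=-100397, T(13)=229153, T(14)=-134162, T(15)=-720326; answer -720326

-720326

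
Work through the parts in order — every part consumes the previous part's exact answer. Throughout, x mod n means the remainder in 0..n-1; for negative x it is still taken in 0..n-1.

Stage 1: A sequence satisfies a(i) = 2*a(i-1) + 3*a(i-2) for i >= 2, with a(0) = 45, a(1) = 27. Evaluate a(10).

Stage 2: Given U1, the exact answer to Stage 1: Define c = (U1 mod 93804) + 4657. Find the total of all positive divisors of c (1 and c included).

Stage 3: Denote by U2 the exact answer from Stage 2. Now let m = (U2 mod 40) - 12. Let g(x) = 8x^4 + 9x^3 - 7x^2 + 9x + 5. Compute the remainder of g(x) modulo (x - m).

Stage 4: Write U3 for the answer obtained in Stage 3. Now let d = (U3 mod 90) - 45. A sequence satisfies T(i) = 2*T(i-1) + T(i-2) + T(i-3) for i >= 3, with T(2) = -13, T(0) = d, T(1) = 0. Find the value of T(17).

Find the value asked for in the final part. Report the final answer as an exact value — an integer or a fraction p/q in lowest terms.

-20873664

Stage 1: a(2) = 2*(27) + 3*(45) = 189; iterating: a(2)=189, a(3)=459, a(4)=1485, a(5)=4347, a(6)=13149, a(7)=39339, a(8)=118125, a(9)=354267, a(10)=1062909; answer 1062909
Stage 2: U1 = 1062909; c = 35722; 35722 = 2 * 53 * 337; sigma = (1 + 2) * (1 + 53) * (1 + 337) = 3 * 54 * 338 = 54756; answer 54756
Stage 3: U2 = 54756; m = 24; remainder = value at the root: 8*(24)^4 + 9*(24)^3 - 7*(24)^2 + 9*(24)^1 + 5 = (2654208) + (124416) + (-4032) + (216) + (5) = 2774813; answer 2774813
Stage 4: U3 = 2774813; d = -22; T(3) = 2*(-13) + 1*(0) + 1*(-22) = -48; iterating: T(3)=-48, T(4)=-109, T(5)=-279, T(6)=-715, T(7)=-1818, T(8)=-4630, T(9)=-11793, T(10)=-30034, T(11)=-76491, T(12)=-194809, T(13)=-496143, T(14)=-1263586, T(15)=-3218124, T(16)=-8195977, T(17)=-20873664; answer -20873664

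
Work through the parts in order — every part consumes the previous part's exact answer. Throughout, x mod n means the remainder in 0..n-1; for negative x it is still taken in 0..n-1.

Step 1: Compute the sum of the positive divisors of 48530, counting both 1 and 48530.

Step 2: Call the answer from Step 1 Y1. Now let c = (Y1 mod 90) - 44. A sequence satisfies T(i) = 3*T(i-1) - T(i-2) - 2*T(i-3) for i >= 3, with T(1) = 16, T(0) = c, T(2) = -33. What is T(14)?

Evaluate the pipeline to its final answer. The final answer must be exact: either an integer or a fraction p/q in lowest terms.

-900061

Step 1: 48530 = 2 * 5 * 23 * 211; sigma = (1 + 2) * (1 + 5) * (1 + 23) * (1 + 211) = 3 * 6 * 24 * 212 = 91584; answer 91584
Step 2: Y1 = 91584; c = 10; T(3) = 3*(-33) - 1*(16) - 2*(10) = -135; iterating: T(3)=-135, T(4)=-404, T(5)=-1011, T(6)=-2359, T(7)=-5258, T(8)=-11393, T(9)=-24203, T(10)=-50700, T(11)=-105111, T(12)=-216227, T(13)=-442170, T(14)=-900061; answer -900061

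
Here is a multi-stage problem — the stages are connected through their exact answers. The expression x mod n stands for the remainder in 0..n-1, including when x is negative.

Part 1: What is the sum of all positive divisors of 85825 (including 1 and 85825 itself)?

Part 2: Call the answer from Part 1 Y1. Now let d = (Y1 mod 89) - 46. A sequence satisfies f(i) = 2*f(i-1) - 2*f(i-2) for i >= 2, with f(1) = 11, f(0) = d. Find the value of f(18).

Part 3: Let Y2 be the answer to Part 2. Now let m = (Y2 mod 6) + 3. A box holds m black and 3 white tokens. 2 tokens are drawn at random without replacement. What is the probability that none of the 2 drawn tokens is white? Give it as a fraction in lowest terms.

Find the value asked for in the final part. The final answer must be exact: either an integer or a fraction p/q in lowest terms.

7/15

Part 1: 85825 = 5^2 * 3433; sigma = (1 + 5 + 25) * (1 + 3433) = 31 * 3434 = 106454; answer 106454
Part 2: Y1 = 106454; d = -36; f(2) = 2*(11) - 2*(-36) = 94; iterating: f(2)=94, f(3)=166, f(4)=144, f(5)=-44, f(6)=-376, f(7)=-664, f(8)=-576, f(9)=176, f(10)=1504, f(11)=2656, f(12)=2304, f(13)=-704, f(14)=-6016, f(15)=-10624, f(16)=-9216, f(17)=2816, f(18)=24064; answer 24064
Part 3: Y2 = 24064; m = 7; total draws C(10,2) = 45; favorable C(7,2) = 21; P = 7/15; answer 7/15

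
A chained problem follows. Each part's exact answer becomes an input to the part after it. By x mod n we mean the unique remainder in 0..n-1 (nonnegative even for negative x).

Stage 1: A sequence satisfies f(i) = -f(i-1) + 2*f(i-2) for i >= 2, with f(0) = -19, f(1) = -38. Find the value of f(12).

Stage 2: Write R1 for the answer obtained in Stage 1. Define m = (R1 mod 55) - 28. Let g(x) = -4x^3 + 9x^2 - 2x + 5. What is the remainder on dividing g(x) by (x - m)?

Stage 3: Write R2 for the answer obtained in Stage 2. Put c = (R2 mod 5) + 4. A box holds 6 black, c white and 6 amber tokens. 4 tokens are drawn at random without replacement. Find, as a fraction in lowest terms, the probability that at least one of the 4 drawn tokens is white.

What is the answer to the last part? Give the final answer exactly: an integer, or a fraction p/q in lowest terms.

57/68

Stage 1: f(2) = -1*(-38) + 2*(-19) = 0; iterating: f(2)=0, f(3)=-76, f(4)=76, f(5)=-228, f(6)=380, f(7)=-836, f(8)=1596, f(9)=-3268, f(10)=6460, f(11)=-12996, f(12)=25916; answer 25916
Stage 2: R1 = 25916; m = -17; remainder = value at the root: -4*(-17)^3 + 9*(-17)^2 - 2*(-17)^1 + 5 = (19652) + (2601) + (34) + (5) = 22292; answer 22292
Stage 3: R2 = 22292; c = 6; total draws C(18,4) = 3060; complement C(12,4) = 495; favorable 3060 - 495 = 2565; P = 57/68; answer 57/68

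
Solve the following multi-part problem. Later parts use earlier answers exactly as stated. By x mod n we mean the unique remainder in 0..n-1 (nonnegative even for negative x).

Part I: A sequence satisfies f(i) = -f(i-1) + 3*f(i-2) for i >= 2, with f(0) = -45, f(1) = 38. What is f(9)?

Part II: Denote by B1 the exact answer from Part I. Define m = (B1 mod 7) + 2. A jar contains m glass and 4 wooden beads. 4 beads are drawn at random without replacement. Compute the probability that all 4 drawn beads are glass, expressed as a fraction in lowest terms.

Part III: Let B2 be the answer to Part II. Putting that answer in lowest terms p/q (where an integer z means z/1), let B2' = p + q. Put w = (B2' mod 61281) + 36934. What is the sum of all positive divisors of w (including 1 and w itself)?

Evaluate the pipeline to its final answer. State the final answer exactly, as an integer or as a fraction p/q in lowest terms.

38640

Part I: f(2) = -1*(38) + 3*(-45) = -173; iterating: f(2)=-173, f(3)=287, f(4)=-806, f(5)=1667, f(6)=-4085, f(7)=9086, f(8)=-21341, f(9)=48599; answer 48599
Part II: B1 = 48599; m = 7; total draws C(11,4) = 330; favorable C(7,4) = 35; P = 7/66; answer 7/66
Part III: B2 = 7/66; threaded value p + q = 73; w = 37007; 37007 = 23 * 1609; sigma = (1 + 23) * (1 + 1609) = 24 * 1610 = 38640; answer 38640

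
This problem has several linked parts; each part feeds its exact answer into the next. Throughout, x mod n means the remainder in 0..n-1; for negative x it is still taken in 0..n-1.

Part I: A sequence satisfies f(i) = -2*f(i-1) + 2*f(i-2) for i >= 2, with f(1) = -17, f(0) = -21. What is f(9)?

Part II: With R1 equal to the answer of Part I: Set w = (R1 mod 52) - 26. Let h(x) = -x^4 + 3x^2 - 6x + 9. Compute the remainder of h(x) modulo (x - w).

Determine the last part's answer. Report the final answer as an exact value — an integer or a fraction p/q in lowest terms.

Part I: f(2) = -2*(-17) + 2*(-21) = -8; iterating: f(2)=-8, f(3)=-18, f(4)=20, f(5)=-76, f(6)=192, f(7)=-536, f(8)=1456, f(9)=-3984; answer -3984
Part II: R1 = -3984; w = -6; remainder = value at the root: -1*(-6)^4 + 3*(-6)^2 - 6*(-6)^1 + 9 = (-1296) + (108) + (36) + (9) = -1143; answer -1143

-1143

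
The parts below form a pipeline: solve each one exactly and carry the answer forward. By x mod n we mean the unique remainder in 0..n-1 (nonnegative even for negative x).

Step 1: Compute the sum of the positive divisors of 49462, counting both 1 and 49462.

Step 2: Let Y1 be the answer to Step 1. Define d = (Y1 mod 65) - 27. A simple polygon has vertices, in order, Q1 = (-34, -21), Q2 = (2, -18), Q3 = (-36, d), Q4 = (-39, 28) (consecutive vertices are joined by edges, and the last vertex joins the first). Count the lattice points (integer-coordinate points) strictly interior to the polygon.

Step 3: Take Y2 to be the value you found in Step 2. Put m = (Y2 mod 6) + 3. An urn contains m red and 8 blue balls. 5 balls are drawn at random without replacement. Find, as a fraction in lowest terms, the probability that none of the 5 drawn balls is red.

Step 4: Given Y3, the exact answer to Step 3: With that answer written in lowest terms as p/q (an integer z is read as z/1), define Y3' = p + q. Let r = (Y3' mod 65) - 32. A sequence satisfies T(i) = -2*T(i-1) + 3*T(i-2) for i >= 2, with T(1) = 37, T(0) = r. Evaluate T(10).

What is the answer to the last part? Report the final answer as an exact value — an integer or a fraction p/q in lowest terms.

-811928

Step 1: 49462 = 2 * 7 * 3533; sigma = (1 + 2) * (1 + 7) * (1 + 3533) = 3 * 8 * 3534 = 84816; answer 84816
Step 2: Y1 = 84816; d = 29; cross terms: (-34*-18 - 2*-21)=654, (2*29 - -36*-18)=-590, (-36*28 - -39*29)=123, (-39*-21 - -34*28)=1771; twice the area = |1958| = 1958; area = 979; boundary points = 3 + 1 + 1 + 1 = 6; strictly interior points = area - boundary/2 + 1 = 977; answer 977
Step 3: Y2 = 977; m = 8; total draws C(16,5) = 4368; favorable C(8,5) = 56; P = 1/78; answer 1/78
Step 4: Y3 = 1/78; threaded value p + q = 79; r = -18; T(2) = -2*(37) + 3*(-18) = -128; iterating: T(2)=-128, T(3)=367, T(4)=-1118, T(5)=3337, T(6)=-10028, T(7)=30067, T(8)=-90218, T(9)=270637, T(10)=-811928; answer -811928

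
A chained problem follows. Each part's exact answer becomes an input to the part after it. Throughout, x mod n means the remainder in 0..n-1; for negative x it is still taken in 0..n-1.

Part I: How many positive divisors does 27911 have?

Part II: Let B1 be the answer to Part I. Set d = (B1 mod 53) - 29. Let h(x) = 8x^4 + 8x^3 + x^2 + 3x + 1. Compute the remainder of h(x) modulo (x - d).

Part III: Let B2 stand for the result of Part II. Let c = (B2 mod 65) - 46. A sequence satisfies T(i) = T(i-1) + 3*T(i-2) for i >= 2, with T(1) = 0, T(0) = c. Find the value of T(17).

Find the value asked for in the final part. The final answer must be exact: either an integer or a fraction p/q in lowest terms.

Part I: 27911 = 13 * 19 * 113; number of divisors = (1+1) * (1+1) * (1+1) = 8; answer 8
Part II: B1 = 8; d = -21; remainder = value at the root: 8*(-21)^4 + 8*(-21)^3 + 1*(-21)^2 + 3*(-21)^1 + 1 = (1555848) + (-74088) + (441) + (-63) + (1) = 1482139; answer 1482139
Part III: B2 = 1482139; c = -37; T(2) = 1*(0) + 3*(-37) = -111; iterating: T(2)=-111, T(3)=-111, T(4)=-444, T(5)=-777, T(6)=-2109, T(7)=-4440, T(8)=-10767, T(9)=-24087, T(10)=-56388, T(11)=-128649, T(12)=-297813, T(13)=-683760, T(14)=-1577199, T(15)=-3628479, T(16)=-8360076, T(17)=-19245513; answer -19245513

-19245513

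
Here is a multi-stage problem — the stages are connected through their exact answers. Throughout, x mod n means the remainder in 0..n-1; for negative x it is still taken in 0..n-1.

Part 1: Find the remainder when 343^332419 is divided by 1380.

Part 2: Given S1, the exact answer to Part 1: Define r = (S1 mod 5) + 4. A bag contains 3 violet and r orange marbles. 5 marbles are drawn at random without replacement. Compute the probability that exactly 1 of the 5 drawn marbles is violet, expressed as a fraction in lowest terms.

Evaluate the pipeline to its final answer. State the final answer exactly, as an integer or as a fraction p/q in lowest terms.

Part 1: squarings mod 1380: 343^1=343, 343^2=349, 343^4=361, 343^8=601, 343^16=1021, 343^32=541, 343^64=121, 343^128=841, 343^256=721, 343^512=961, 343^1024=301, 343^2048=901, 343^4096=361, 343^8192=601, 343^16384=1021, 343^32768=541, 343^65536=121, 343^131072=841, 343^262144=721; 343^332419 = 343^1 * 343^2 * 343^128 * 343^512 * 343^4096 * 343^65536 * 343^262144 = 1207 (mod 1380); answer 1207
Part 2: S1 = 1207; r = 6; total draws C(9,5) = 126; favorable C(3,1)*C(6,4) = 45; P = 5/14; answer 5/14

5/14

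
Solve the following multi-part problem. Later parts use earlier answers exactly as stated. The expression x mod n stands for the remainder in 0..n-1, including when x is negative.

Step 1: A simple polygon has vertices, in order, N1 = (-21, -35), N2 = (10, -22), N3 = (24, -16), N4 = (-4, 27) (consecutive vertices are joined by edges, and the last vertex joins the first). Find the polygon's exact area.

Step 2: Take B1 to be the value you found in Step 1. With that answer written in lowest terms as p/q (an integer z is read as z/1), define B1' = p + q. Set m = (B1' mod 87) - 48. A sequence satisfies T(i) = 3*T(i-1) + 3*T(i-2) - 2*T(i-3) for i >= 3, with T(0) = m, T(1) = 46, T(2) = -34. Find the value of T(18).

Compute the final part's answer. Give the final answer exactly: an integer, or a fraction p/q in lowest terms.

Step 1: cross terms: (-21*-22 - 10*-35)=812, (10*-16 - 24*-22)=368, (24*27 - -4*-16)=584, (-4*-35 - -21*27)=707; twice the area = |2471| = 2471; area = 2471/2; answer 2471/2
Step 2: B1 = 2471/2; threaded value p + q = 2473; m = -11; T(3) = 3*(-34) + 3*(46) - 2*(-11) = 58; iterating: T(3)=58, T(4)=-20, T(5)=182, T(6)=370, T(7)=1696, T(8)=5834, T(9)=21850, T(10)=79660, T(11)=292862, T(12)=1073866, T(13)=3940864, T(14)=14458466, T(15)=53050258, T(16)=194644444, T(17)=714167174, T(18)=2620334338; answer 2620334338

2620334338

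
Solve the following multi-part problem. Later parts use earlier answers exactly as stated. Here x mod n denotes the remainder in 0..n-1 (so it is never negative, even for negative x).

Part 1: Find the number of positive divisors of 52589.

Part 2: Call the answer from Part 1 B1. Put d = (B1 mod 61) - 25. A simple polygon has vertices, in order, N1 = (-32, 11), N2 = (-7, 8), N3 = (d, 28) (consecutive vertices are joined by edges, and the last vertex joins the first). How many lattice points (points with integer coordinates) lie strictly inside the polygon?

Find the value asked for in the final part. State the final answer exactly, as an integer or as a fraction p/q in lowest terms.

Part 1: 52589 = 43 * 1223; number of divisors = (1+1) * (1+1) = 4; answer 4
Part 2: B1 = 4; d = -21; cross terms: (-32*8 - -7*11)=-179, (-7*28 - -21*8)=-28, (-21*11 - -32*28)=665; twice the area = |458| = 458; area = 229; boundary points = 1 + 2 + 1 = 4; strictly interior points = area - boundary/2 + 1 = 228; answer 228

228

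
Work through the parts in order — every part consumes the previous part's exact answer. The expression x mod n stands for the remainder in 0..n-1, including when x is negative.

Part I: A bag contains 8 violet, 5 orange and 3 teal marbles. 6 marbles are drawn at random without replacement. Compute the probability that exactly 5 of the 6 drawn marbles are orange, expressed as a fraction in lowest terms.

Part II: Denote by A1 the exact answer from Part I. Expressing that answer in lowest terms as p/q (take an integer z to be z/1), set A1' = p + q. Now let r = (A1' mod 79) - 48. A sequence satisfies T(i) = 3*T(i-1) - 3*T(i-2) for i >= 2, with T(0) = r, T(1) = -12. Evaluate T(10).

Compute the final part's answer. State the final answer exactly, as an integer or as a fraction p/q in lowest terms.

-11664

Part I: total draws C(16,6) = 8008; favorable C(5,5)*C(11,1) = 11; P = 1/728; answer 1/728
Part II: A1 = 1/728; threaded value p + q = 729; r = -30; T(2) = 3*(-12) - 3*(-30) = 54; iterating: T(2)=54, T(3)=198, T(4)=432, T(5)=702, T(6)=810, T(7)=324, T(8)=-1458, T(9)=-5346, T(10)=-11664; answer -11664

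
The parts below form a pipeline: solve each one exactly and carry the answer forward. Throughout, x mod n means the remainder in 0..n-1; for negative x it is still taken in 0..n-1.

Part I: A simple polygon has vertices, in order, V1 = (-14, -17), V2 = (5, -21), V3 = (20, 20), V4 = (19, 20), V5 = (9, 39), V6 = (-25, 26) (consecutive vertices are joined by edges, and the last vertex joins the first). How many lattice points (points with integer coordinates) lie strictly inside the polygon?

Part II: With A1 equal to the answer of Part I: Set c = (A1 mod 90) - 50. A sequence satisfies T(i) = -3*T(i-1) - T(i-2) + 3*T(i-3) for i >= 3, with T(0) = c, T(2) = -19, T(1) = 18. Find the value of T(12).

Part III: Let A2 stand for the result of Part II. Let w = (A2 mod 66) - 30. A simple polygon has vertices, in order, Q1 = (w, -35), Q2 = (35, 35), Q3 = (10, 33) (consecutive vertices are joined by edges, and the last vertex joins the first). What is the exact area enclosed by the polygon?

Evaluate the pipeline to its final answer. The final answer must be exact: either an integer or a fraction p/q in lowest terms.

847

Part I: cross terms: (-14*-21 - 5*-17)=379, (5*20 - 20*-21)=520, (20*20 - 19*20)=20, (19*39 - 9*20)=561, (9*26 - -25*39)=1209, (-25*-17 - -14*26)=789; twice the area = |3478| = 3478; area = 1739; boundary points = 1 + 1 + 1 + 1 + 1 + 1 = 6; strictly interior points = area - boundary/2 + 1 = 1737; answer 1737
Part II: A1 = 1737; c = -23; T(3) = -3*(-19) - 1*(18) + 3*(-23) = -30; iterating: T(3)=-30, T(4)=163, T(5)=-516, T(6)=1295, T(7)=-2880, T(8)=5797, T(9)=-10626, T(10)=17441, T(11)=-24306, T(12)=23599; answer 23599
Part III: A2 = 23599; w = 7; cross terms: (7*35 - 35*-35)=1470, (35*33 - 10*35)=805, (10*-35 - 7*33)=-581; twice the area = |1694| = 1694; area = 847; answer 847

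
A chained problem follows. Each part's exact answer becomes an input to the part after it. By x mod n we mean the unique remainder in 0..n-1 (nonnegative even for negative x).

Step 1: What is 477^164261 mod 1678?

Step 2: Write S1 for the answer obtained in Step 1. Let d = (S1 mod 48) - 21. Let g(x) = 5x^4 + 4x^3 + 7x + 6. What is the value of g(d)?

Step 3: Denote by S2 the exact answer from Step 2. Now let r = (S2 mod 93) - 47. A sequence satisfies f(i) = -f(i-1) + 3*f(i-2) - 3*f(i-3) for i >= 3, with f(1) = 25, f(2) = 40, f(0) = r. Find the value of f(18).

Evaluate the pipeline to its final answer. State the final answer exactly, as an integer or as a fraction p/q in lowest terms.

39219616

Step 1: squarings mod 1678: 477^1=477, 477^2=999, 477^4=1269, 477^8=1159, 477^16=881, 477^32=925, 477^64=1523, 477^128=533, 477^256=507, 477^512=315, 477^1024=223, 477^2048=1067, 477^4096=805, 477^8192=317, 477^16384=1487, 477^32768=1243, 477^65536=1289, 477^131072=301; 477^164261 = 477^1 * 477^4 * 477^32 * 477^128 * 477^256 * 477^32768 * 477^131072 = 1069 (mod 1678); answer 1069
Step 2: S1 = 1069; d = -8; 5*(-8)^4 + 4*(-8)^3 + 7*(-8)^1 + 6 = (20480) + (-2048) + (-56) + (6) = 18382; answer 18382
Step 3: S2 = 18382; r = 14; f(3) = -1*(40) + 3*(25) - 3*(14) = -7; iterating: f(3)=-7, f(4)=52, f(5)=-193, f(6)=370, f(7)=-1105, f(8)=2794, f(9)=-7219, f(10)=18916, f(11)=-48955, f(12)=127360, f(13)=-330973, f(14)=859918, f(15)=-2234917, f(16)=5807590, f(17)=-15092095, f(18)=39219616; answer 39219616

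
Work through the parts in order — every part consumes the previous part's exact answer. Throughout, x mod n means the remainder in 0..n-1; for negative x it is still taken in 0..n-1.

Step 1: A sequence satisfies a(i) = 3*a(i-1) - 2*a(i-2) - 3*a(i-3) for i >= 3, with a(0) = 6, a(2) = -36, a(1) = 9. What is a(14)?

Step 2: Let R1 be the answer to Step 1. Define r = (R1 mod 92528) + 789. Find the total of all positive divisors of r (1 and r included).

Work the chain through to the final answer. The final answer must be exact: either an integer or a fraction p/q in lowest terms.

Step 1: a(3) = 3*(-36) - 2*(9) - 3*(6) = -144; iterating: a(3)=-144, a(4)=-387, a(5)=-765, a(6)=-1089, a(7)=-576, a(8)=2745, a(9)=12654, a(10)=34200, a(11)=69057, a(12)=100809, a(13)=61713, a(14)=-223650; answer -223650
Step 2: R1 = -223650; r = 54723; 54723 = 3 * 17 * 29 * 37; sigma = (1 + 3) * (1 + 17) * (1 + 29) * (1 + 37) = 4 * 18 * 30 * 38 = 82080; answer 82080

82080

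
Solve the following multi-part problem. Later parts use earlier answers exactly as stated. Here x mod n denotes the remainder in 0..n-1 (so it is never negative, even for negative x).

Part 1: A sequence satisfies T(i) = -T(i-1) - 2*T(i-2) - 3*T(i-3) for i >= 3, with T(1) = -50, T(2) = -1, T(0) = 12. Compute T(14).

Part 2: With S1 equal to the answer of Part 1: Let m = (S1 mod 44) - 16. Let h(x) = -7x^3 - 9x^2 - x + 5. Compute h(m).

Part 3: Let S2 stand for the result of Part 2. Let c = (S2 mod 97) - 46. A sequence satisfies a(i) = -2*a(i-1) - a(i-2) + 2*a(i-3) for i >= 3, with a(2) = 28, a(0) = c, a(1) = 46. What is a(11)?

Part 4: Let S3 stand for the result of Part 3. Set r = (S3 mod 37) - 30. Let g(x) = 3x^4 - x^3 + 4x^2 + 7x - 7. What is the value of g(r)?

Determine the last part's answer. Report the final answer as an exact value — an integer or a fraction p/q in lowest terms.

Part 1: T(3) = -1*(-1) - 2*(-50) - 3*(12) = 65; iterating: T(3)=65, T(4)=87, T(5)=-214, T(6)=-155, T(7)=322, T(8)=630, T(9)=-809, T(10)=-1417, T(11)=1145, T(12)=4116, T(13)=-2155, T(14)=-9512; answer -9512
Part 2: S1 = -9512; m = 20; -7*(20)^3 - 9*(20)^2 - 1*(20)^1 + 5 = (-56000) + (-3600) + (-20) + (5) = -59615; answer -59615
Part 3: S2 = -59615; c = -6; a(3) = -2*(28) - 1*(46) + 2*(-6) = -114; iterating: a(3)=-114, a(4)=292, a(5)=-414, a(6)=308, a(7)=382, a(8)=-1900, a(9)=4034, a(10)=-5404, a(11)=2974; answer 2974
Part 4: S3 = 2974; r = -16; 3*(-16)^4 - 1*(-16)^3 + 4*(-16)^2 + 7*(-16)^1 - 7 = (196608) + (4096) + (1024) + (-112) + (-7) = 201609; answer 201609

201609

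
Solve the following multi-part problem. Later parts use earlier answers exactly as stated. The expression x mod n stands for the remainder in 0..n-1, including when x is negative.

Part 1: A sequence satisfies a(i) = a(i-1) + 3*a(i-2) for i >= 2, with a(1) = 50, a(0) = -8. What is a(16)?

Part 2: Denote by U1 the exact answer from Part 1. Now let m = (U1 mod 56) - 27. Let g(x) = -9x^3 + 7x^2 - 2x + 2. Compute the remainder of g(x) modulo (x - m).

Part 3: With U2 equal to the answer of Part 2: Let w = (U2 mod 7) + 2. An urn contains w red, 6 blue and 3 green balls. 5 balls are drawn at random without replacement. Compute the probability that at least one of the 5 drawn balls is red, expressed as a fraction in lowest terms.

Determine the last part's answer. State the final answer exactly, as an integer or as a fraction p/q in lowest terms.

433/442

Part 1: a(2) = 1*(50) + 3*(-8) = 26; iterating: a(2)=26, a(3)=176, a(4)=254, a(5)=782, a(6)=1544, a(7)=3890, a(8)=8522, a(9)=20192, a(10)=45758, a(11)=106334, a(12)=243608, a(13)=562610, a(14)=1293434, a(15)=2981264, a(16)=6861566; answer 6861566
Part 2: U1 = 6861566; m = 27; remainder = value at the root: -9*(27)^3 + 7*(27)^2 - 2*(27)^1 + 2 = (-177147) + (5103) + (-54) + (2) = -172096; answer -172096
Part 3: U2 = -172096; w = 8; total draws C(17,5) = 6188; complement C(9,5) = 126; favorable 6188 - 126 = 6062; P = 433/442; answer 433/442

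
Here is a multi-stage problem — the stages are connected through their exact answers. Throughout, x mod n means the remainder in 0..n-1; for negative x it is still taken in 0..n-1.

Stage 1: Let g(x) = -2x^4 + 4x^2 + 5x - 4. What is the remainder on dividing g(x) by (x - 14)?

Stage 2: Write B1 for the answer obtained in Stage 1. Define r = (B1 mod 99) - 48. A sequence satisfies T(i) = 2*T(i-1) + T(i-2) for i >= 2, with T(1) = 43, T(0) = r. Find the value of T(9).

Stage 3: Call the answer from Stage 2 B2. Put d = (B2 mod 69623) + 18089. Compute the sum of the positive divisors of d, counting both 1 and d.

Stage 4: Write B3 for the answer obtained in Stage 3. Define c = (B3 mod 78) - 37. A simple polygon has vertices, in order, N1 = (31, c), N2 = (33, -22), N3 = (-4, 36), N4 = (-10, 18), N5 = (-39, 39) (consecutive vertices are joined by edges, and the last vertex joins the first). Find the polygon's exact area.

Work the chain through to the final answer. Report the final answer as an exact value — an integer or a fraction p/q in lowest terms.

Stage 1: remainder = value at the root: -2*(14)^4 + 4*(14)^2 + 5*(14)^1 - 4 = (-76832) + (784) + (70) + (-4) = -75982; answer -75982
Stage 2: B1 = -75982; r = 2; T(2) = 2*(43) + 1*(2) = 88; iterating: T(2)=88, T(3)=219, T(4)=526, T(5)=1271, T(6)=3068, T(7)=7407, T(8)=17882, T(9)=43171; answer 43171
Stage 3: B2 = 43171; d = 61260; 61260 = 2^2 * 3 * 5 * 1021; sigma = (1 + 2 + 4) * (1 + 3) * (1 + 5) * (1 + 1021) = 7 * 4 * 6 * 1022 = 171696; answer 171696
Stage 4: B3 = 171696; c = -19; cross terms: (31*-22 - 33*-19)=-55, (33*36 - -4*-22)=1100, (-4*18 - -10*36)=288, (-10*39 - -39*18)=312, (-39*-19 - 31*39)=-468; twice the area = |1177| = 1177; area = 1177/2; answer 1177/2

1177/2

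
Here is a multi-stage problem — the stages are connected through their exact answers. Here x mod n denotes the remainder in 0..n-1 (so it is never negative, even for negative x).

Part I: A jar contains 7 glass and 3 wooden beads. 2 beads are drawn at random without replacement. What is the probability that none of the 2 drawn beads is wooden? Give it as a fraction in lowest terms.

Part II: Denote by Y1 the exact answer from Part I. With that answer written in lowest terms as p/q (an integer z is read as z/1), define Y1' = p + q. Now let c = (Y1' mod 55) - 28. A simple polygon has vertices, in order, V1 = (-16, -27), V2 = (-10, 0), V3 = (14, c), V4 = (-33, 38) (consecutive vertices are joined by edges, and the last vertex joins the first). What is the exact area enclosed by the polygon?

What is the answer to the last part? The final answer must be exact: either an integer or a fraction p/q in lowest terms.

Part I: total draws C(10,2) = 45; favorable C(7,2) = 21; P = 7/15; answer 7/15
Part II: Y1 = 7/15; threaded value p + q = 22; c = -6; cross terms: (-16*0 - -10*-27)=-270, (-10*-6 - 14*0)=60, (14*38 - -33*-6)=334, (-33*-27 - -16*38)=1499; twice the area = |1623| = 1623; area = 1623/2; answer 1623/2

1623/2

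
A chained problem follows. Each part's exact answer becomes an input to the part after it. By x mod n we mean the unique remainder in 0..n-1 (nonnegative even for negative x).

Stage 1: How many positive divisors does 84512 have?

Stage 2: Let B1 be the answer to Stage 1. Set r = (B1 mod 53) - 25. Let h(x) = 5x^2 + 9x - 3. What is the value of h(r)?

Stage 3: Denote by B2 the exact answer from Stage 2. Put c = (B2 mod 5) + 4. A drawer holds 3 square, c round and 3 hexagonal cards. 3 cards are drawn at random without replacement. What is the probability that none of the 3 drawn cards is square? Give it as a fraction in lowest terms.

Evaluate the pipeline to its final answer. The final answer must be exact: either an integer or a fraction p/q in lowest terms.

Stage 1: 84512 = 2^5 * 19 * 139; number of divisors = (5+1) * (1+1) * (1+1) = 24; answer 24
Stage 2: B1 = 24; r = -1; 5*(-1)^2 + 9*(-1)^1 - 3 = (5) + (-9) + (-3) = -7; answer -7
Stage 3: B2 = -7; c = 7; total draws C(13,3) = 286; favorable C(10,3) = 120; P = 60/143; answer 60/143

60/143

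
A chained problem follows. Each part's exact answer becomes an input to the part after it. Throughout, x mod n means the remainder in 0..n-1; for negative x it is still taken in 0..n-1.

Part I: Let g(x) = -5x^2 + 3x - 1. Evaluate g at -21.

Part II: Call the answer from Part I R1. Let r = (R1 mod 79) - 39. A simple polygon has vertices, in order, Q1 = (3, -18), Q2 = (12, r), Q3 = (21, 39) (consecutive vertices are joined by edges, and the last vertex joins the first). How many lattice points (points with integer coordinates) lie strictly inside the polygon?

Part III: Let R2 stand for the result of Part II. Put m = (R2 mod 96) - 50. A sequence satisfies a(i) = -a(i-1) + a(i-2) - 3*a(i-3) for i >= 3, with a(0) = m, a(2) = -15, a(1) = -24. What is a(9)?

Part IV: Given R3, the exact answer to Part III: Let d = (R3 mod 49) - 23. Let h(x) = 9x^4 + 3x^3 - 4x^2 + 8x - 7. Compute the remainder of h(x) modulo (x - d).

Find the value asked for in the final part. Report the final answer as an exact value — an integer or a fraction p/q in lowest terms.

1414233

Part I: -5*(-21)^2 + 3*(-21)^1 - 1 = (-2205) + (-63) + (-1) = -2269; answer -2269
Part II: R1 = -2269; r = -17; cross terms: (3*-17 - 12*-18)=165, (12*39 - 21*-17)=825, (21*-18 - 3*39)=-495; twice the area = |495| = 495; area = 495/2; boundary points = 1 + 1 + 3 = 5; strictly interior points = area - boundary/2 + 1 = 246; answer 246
Part III: R2 = 246; m = 4; a(3) = -1*(-15) + 1*(-24) - 3*(4) = -21; iterating: a(3)=-21, a(4)=78, a(5)=-54, a(6)=195, a(7)=-483, a(8)=840, a(9)=-1908; answer -1908
Part IV: R3 = -1908; d = -20; remainder = value at the root: 9*(-20)^4 + 3*(-20)^3 - 4*(-20)^2 + 8*(-20)^1 - 7 = (1440000) + (-24000) + (-1600) + (-160) + (-7) = 1414233; answer 1414233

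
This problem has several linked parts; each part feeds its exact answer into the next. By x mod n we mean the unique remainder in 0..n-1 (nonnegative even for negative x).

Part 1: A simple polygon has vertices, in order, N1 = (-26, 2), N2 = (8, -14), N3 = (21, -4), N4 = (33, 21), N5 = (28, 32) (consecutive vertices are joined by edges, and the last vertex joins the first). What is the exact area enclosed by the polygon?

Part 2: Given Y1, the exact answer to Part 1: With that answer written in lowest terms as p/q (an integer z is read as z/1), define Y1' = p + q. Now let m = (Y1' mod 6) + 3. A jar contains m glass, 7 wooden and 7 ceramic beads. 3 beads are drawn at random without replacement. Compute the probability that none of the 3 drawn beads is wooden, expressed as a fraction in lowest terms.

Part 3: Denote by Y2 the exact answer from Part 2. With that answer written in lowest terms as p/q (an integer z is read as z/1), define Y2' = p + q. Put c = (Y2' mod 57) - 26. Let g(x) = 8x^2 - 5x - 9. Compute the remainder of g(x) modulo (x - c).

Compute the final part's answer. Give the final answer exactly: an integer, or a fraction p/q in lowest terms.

48

Part 1: cross terms: (-26*-14 - 8*2)=348, (8*-4 - 21*-14)=262, (21*21 - 33*-4)=573, (33*32 - 28*21)=468, (28*2 - -26*32)=888; twice the area = |2539| = 2539; area = 2539/2; answer 2539/2
Part 2: Y1 = 2539/2; threaded value p + q = 2541; m = 6; total draws C(20,3) = 1140; favorable C(13,3) = 286; P = 143/570; answer 143/570
Part 3: Y2 = 143/570; threaded value p + q = 713; c = 3; remainder = value at the root: 8*(3)^2 - 5*(3)^1 - 9 = (72) + (-15) + (-9) = 48; answer 48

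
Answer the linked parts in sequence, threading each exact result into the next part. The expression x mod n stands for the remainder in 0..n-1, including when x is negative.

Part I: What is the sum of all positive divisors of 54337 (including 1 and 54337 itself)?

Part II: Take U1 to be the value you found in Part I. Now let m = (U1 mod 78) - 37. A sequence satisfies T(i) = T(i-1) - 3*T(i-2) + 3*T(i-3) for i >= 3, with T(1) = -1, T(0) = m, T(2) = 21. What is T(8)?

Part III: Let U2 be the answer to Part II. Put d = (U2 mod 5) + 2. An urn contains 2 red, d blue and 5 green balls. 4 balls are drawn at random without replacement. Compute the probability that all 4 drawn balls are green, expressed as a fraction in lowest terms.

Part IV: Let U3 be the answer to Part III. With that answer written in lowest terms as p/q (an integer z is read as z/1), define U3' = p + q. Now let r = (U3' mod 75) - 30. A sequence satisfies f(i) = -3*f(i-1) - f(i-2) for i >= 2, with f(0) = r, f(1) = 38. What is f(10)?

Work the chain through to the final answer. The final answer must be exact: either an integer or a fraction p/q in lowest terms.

Part I: 54337 = 67 * 811; sigma = (1 + 67) * (1 + 811) = 68 * 812 = 55216; answer 55216
Part II: U1 = 55216; m = 33; T(3) = 1*(21) - 3*(-1) + 3*(33) = 123; iterating: T(3)=123, T(4)=57, T(5)=-249, T(6)=-51, T(7)=867, T(8)=273; answer 273
Part III: U2 = 273; d = 5; total draws C(12,4) = 495; favorable C(5,4) = 5; P = 1/99; answer 1/99
Part IV: U3 = 1/99; threaded value p + q = 100; r = -5; f(2) = -3*(38) - 1*(-5) = -109; iterating: f(2)=-109, f(3)=289, f(4)=-758, f(5)=1985, f(6)=-5197, f(7)=13606, f(8)=-35621, f(9)=93257, f(10)=-244150; answer -244150

-244150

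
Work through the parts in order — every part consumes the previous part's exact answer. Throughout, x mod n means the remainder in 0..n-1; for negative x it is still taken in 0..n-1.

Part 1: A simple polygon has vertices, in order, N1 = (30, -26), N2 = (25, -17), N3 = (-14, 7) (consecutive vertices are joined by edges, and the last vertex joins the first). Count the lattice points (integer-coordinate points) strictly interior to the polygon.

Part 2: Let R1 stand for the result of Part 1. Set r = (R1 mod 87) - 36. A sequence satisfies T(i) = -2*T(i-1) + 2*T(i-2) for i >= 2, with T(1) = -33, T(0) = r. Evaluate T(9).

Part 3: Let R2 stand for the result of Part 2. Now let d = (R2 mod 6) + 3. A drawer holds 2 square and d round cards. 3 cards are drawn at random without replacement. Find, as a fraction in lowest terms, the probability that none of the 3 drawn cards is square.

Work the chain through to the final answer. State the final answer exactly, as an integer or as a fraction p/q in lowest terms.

2/7

Part 1: cross terms: (30*-17 - 25*-26)=140, (25*7 - -14*-17)=-63, (-14*-26 - 30*7)=154; twice the area = |231| = 231; area = 231/2; boundary points = 1 + 3 + 11 = 15; strictly interior points = area - boundary/2 + 1 = 109; answer 109
Part 2: R1 = 109; r = -14; T(2) = -2*(-33) + 2*(-14) = 38; iterating: T(2)=38, T(3)=-142, T(4)=360, T(5)=-1004, T(6)=2728, T(7)=-7464, T(8)=20384, T(9)=-55696; answer -55696
Part 3: R2 = -55696; d = 5; total draws C(7,3) = 35; favorable C(5,3) = 10; P = 2/7; answer 2/7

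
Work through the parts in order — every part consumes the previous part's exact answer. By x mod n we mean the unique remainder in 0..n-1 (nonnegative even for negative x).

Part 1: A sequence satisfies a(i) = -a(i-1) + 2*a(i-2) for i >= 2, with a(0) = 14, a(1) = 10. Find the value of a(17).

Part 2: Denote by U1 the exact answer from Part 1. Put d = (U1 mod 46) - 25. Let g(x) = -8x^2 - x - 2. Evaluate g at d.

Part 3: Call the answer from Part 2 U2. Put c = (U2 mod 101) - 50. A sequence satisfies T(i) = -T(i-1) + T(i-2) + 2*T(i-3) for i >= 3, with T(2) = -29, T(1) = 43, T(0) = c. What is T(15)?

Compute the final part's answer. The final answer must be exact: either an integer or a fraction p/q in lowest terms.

Part 1: a(2) = -1*(10) + 2*(14) = 18; iterating: a(2)=18, a(3)=2, a(4)=34, a(5)=-30, a(6)=98, a(7)=-158, a(8)=354, a(9)=-670, a(10)=1378, a(11)=-2718, a(12)=5474, a(13)=-10910, a(14)=21858, a(15)=-43678, a(16)=87394, a(17)=-174750; answer -174750
Part 2: U1 = -174750; d = -21; -8*(-21)^2 - 1*(-21)^1 - 2 = (-3528) + (21) + (-2) = -3509; answer -3509
Part 3: U2 = -3509; c = -24; T(3) = -1*(-29) + 1*(43) + 2*(-24) = 24; iterating: T(3)=24, T(4)=33, T(5)=-67, T(6)=148, T(7)=-149, T(8)=163, T(9)=-16, T(10)=-119, T(11)=429, T(12)=-580, T(13)=771, T(14)=-493, T(15)=104; answer 104

104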